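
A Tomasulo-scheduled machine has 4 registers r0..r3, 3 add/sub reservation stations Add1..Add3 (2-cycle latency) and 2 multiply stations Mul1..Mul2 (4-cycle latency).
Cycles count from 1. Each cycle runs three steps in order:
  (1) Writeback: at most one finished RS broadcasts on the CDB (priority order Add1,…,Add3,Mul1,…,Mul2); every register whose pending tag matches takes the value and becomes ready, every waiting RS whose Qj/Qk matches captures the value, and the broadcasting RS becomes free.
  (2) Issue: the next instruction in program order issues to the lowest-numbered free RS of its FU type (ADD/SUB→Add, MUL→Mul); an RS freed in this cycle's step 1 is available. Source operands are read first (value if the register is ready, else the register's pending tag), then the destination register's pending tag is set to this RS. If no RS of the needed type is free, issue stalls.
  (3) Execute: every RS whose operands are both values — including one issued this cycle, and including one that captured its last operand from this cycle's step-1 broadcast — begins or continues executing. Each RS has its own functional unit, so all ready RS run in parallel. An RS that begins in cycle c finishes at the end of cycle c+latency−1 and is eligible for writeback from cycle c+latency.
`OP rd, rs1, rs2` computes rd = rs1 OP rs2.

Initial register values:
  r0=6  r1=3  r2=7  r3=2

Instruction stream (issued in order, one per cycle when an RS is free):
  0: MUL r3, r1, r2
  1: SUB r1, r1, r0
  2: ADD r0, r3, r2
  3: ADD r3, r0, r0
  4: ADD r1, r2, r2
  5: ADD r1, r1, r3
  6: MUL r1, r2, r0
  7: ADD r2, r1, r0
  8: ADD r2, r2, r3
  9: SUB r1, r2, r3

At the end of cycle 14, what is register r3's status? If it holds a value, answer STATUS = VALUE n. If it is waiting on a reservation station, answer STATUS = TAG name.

  c1: issue MUL r3<-Mul1  regs: r0:6,r1:3,r2:7,r3:Mul1
  c2: issue SUB r1<-Add1  regs: r0:6,r1:Add1,r2:7,r3:Mul1
  c3: issue ADD r0<-Add2  regs: r0:Add2,r1:Add1,r2:7,r3:Mul1
  c4: CDB Add1=-3; issue ADD r3<-Add1  regs: r0:Add2,r1:-3,r2:7,r3:Add1
  c5: CDB Mul1=21; issue ADD r1<-Add3  regs: r0:Add2,r1:Add3,r2:7,r3:Add1
  c6: stall  regs: r0:Add2,r1:Add3,r2:7,r3:Add1
  c7: CDB Add2=28; issue ADD r1<-Add2  regs: r0:28,r1:Add2,r2:7,r3:Add1
  c8: CDB Add3=14; issue MUL r1<-Mul1  regs: r0:28,r1:Mul1,r2:7,r3:Add1
  c9: CDB Add1=56; issue ADD r2<-Add1  regs: r0:28,r1:Mul1,r2:Add1,r3:56
  c10: issue ADD r2<-Add3  regs: r0:28,r1:Mul1,r2:Add3,r3:56
  c11: CDB Add2=70; issue SUB r1<-Add2  regs: r0:28,r1:Add2,r2:Add3,r3:56
  c12: CDB Mul1=196  regs: r0:28,r1:Add2,r2:Add3,r3:56
  c13: -  regs: r0:28,r1:Add2,r2:Add3,r3:56
  c14: CDB Add1=224  regs: r0:28,r1:Add2,r2:Add3,r3:56

STATUS = VALUE 56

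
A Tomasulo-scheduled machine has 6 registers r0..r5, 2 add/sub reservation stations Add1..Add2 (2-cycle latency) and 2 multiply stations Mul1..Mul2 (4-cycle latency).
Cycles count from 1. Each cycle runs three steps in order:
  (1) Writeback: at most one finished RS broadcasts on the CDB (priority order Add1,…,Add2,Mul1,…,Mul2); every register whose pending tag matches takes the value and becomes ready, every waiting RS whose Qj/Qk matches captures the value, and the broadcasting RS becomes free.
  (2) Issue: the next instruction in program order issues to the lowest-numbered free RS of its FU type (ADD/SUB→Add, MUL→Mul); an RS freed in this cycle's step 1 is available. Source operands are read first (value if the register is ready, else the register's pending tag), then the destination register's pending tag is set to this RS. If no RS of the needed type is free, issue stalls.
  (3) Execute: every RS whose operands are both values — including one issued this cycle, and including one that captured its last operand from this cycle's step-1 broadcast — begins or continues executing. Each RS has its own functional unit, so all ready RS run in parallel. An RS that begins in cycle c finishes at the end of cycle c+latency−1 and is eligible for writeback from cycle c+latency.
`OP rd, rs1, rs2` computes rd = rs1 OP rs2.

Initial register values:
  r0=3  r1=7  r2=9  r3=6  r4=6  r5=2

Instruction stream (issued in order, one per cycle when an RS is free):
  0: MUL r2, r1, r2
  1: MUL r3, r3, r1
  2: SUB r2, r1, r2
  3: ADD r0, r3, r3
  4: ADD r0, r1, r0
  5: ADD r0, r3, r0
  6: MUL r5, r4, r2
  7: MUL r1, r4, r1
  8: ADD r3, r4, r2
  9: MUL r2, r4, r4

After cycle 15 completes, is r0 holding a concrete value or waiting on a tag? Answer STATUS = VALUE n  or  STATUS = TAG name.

STATUS = VALUE 133

c1: issue MUL r2<-Mul1 | r0:3,r1:7,r2:Mul1,r3:6,r4:6,r5:2
c2: issue MUL r3<-Mul2 | r0:3,r1:7,r2:Mul1,r3:Mul2,r4:6,r5:2
c3: issue SUB r2<-Add1 | r0:3,r1:7,r2:Add1,r3:Mul2,r4:6,r5:2
c4: issue ADD r0<-Add2 | r0:Add2,r1:7,r2:Add1,r3:Mul2,r4:6,r5:2
c5: CDB Mul1=63; stall | r0:Add2,r1:7,r2:Add1,r3:Mul2,r4:6,r5:2
c6: CDB Mul2=42; stall | r0:Add2,r1:7,r2:Add1,r3:42,r4:6,r5:2
c7: CDB Add1=-56; issue ADD r0<-Add1 | r0:Add1,r1:7,r2:-56,r3:42,r4:6,r5:2
c8: CDB Add2=84; issue ADD r0<-Add2 | r0:Add2,r1:7,r2:-56,r3:42,r4:6,r5:2
c9: issue MUL r5<-Mul1 | r0:Add2,r1:7,r2:-56,r3:42,r4:6,r5:Mul1
c10: CDB Add1=91; issue MUL r1<-Mul2 | r0:Add2,r1:Mul2,r2:-56,r3:42,r4:6,r5:Mul1
c11: issue ADD r3<-Add1 | r0:Add2,r1:Mul2,r2:-56,r3:Add1,r4:6,r5:Mul1
c12: CDB Add2=133; stall | r0:133,r1:Mul2,r2:-56,r3:Add1,r4:6,r5:Mul1
c13: CDB Add1=-50; stall | r0:133,r1:Mul2,r2:-56,r3:-50,r4:6,r5:Mul1
c14: CDB Mul1=-336; issue MUL r2<-Mul1 | r0:133,r1:Mul2,r2:Mul1,r3:-50,r4:6,r5:-336
c15: CDB Mul2=42 | r0:133,r1:42,r2:Mul1,r3:-50,r4:6,r5:-336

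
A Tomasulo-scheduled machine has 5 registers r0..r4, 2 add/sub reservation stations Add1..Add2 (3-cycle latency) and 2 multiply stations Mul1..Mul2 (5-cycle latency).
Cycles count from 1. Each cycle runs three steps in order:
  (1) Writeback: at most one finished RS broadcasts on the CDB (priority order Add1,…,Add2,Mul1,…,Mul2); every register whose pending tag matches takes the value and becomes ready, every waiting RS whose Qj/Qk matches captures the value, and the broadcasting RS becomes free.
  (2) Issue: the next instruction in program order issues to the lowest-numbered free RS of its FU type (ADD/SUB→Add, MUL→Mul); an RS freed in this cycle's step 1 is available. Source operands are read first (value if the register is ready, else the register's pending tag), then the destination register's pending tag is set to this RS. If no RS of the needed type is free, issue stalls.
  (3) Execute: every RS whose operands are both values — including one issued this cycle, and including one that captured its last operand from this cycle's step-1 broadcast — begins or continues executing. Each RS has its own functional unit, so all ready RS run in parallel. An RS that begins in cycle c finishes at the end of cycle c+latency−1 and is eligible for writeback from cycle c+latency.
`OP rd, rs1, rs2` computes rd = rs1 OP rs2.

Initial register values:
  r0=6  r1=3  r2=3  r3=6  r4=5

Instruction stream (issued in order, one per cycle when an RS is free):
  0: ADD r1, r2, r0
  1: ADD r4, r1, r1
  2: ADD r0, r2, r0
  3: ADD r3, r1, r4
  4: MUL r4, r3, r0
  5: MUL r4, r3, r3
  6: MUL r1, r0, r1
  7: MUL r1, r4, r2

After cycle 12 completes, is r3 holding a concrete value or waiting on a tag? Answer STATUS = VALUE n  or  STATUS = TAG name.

STATUS = VALUE 27

c1: issue ADD r1<-Add1 | r0:6,r1:Add1,r2:3,r3:6,r4:5
c2: issue ADD r4<-Add2 | r0:6,r1:Add1,r2:3,r3:6,r4:Add2
c3: stall | r0:6,r1:Add1,r2:3,r3:6,r4:Add2
c4: CDB Add1=9; issue ADD r0<-Add1 | r0:Add1,r1:9,r2:3,r3:6,r4:Add2
c5: stall | r0:Add1,r1:9,r2:3,r3:6,r4:Add2
c6: stall | r0:Add1,r1:9,r2:3,r3:6,r4:Add2
c7: CDB Add1=9; issue ADD r3<-Add1 | r0:9,r1:9,r2:3,r3:Add1,r4:Add2
c8: CDB Add2=18; issue MUL r4<-Mul1 | r0:9,r1:9,r2:3,r3:Add1,r4:Mul1
c9: issue MUL r4<-Mul2 | r0:9,r1:9,r2:3,r3:Add1,r4:Mul2
c10: stall | r0:9,r1:9,r2:3,r3:Add1,r4:Mul2
c11: CDB Add1=27; stall | r0:9,r1:9,r2:3,r3:27,r4:Mul2
c12: stall | r0:9,r1:9,r2:3,r3:27,r4:Mul2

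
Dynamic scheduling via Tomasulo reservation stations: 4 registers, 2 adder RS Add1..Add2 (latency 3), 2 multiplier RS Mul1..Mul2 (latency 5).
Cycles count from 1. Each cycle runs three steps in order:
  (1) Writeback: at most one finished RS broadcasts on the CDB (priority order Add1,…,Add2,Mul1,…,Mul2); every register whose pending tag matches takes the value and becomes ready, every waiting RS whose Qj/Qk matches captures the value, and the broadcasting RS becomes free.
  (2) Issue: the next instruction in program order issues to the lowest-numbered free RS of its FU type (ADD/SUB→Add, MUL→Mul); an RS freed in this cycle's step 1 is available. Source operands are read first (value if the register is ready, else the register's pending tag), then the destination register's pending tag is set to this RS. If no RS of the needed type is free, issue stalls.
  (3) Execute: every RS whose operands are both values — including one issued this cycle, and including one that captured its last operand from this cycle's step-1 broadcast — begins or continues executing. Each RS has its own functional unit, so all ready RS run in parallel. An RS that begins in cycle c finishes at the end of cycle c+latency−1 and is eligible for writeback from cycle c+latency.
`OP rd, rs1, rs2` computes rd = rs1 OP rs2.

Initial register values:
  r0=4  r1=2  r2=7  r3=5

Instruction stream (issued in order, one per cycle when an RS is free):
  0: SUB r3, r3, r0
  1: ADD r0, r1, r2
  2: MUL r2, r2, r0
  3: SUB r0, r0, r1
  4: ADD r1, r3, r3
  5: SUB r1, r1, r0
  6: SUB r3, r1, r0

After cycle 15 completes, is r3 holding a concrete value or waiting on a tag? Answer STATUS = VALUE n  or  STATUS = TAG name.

STATUS = VALUE -12

c1: issue SUB r3<-Add1 | r0:4,r1:2,r2:7,r3:Add1
c2: issue ADD r0<-Add2 | r0:Add2,r1:2,r2:7,r3:Add1
c3: issue MUL r2<-Mul1 | r0:Add2,r1:2,r2:Mul1,r3:Add1
c4: CDB Add1=1; issue SUB r0<-Add1 | r0:Add1,r1:2,r2:Mul1,r3:1
c5: CDB Add2=9; issue ADD r1<-Add2 | r0:Add1,r1:Add2,r2:Mul1,r3:1
c6: stall | r0:Add1,r1:Add2,r2:Mul1,r3:1
c7: stall | r0:Add1,r1:Add2,r2:Mul1,r3:1
c8: CDB Add1=7; issue SUB r1<-Add1 | r0:7,r1:Add1,r2:Mul1,r3:1
c9: CDB Add2=2; issue SUB r3<-Add2 | r0:7,r1:Add1,r2:Mul1,r3:Add2
c10: CDB Mul1=63 | r0:7,r1:Add1,r2:63,r3:Add2
c11: - | r0:7,r1:Add1,r2:63,r3:Add2
c12: CDB Add1=-5 | r0:7,r1:-5,r2:63,r3:Add2
c13: - | r0:7,r1:-5,r2:63,r3:Add2
c14: - | r0:7,r1:-5,r2:63,r3:Add2
c15: CDB Add2=-12 | r0:7,r1:-5,r2:63,r3:-12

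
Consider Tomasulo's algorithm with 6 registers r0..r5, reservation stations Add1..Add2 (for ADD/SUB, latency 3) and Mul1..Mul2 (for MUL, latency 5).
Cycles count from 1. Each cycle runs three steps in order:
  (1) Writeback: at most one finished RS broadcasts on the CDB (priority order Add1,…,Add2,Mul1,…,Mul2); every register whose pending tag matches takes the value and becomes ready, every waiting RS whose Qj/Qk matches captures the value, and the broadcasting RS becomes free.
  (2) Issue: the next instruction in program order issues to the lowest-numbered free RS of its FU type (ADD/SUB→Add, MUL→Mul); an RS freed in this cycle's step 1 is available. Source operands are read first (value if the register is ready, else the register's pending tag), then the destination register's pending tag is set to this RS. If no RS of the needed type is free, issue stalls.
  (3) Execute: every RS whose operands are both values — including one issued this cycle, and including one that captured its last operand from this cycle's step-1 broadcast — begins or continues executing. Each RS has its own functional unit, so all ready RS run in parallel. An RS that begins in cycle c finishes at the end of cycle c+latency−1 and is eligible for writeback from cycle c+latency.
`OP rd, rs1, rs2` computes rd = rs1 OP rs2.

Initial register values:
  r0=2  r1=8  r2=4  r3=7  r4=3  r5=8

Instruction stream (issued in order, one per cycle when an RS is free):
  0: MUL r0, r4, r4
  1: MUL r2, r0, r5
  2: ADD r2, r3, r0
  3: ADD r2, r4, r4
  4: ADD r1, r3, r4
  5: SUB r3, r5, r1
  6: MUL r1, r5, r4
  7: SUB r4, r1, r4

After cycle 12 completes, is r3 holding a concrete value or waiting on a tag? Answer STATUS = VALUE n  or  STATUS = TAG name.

STATUS = TAG Add1

c1: issue MUL r0<-Mul1 | r0:Mul1,r1:8,r2:4,r3:7,r4:3,r5:8
c2: issue MUL r2<-Mul2 | r0:Mul1,r1:8,r2:Mul2,r3:7,r4:3,r5:8
c3: issue ADD r2<-Add1 | r0:Mul1,r1:8,r2:Add1,r3:7,r4:3,r5:8
c4: issue ADD r2<-Add2 | r0:Mul1,r1:8,r2:Add2,r3:7,r4:3,r5:8
c5: stall | r0:Mul1,r1:8,r2:Add2,r3:7,r4:3,r5:8
c6: CDB Mul1=9; stall | r0:9,r1:8,r2:Add2,r3:7,r4:3,r5:8
c7: CDB Add2=6; issue ADD r1<-Add2 | r0:9,r1:Add2,r2:6,r3:7,r4:3,r5:8
c8: stall | r0:9,r1:Add2,r2:6,r3:7,r4:3,r5:8
c9: CDB Add1=16; issue SUB r3<-Add1 | r0:9,r1:Add2,r2:6,r3:Add1,r4:3,r5:8
c10: CDB Add2=10; issue MUL r1<-Mul1 | r0:9,r1:Mul1,r2:6,r3:Add1,r4:3,r5:8
c11: CDB Mul2=72; issue SUB r4<-Add2 | r0:9,r1:Mul1,r2:6,r3:Add1,r4:Add2,r5:8
c12: - | r0:9,r1:Mul1,r2:6,r3:Add1,r4:Add2,r5:8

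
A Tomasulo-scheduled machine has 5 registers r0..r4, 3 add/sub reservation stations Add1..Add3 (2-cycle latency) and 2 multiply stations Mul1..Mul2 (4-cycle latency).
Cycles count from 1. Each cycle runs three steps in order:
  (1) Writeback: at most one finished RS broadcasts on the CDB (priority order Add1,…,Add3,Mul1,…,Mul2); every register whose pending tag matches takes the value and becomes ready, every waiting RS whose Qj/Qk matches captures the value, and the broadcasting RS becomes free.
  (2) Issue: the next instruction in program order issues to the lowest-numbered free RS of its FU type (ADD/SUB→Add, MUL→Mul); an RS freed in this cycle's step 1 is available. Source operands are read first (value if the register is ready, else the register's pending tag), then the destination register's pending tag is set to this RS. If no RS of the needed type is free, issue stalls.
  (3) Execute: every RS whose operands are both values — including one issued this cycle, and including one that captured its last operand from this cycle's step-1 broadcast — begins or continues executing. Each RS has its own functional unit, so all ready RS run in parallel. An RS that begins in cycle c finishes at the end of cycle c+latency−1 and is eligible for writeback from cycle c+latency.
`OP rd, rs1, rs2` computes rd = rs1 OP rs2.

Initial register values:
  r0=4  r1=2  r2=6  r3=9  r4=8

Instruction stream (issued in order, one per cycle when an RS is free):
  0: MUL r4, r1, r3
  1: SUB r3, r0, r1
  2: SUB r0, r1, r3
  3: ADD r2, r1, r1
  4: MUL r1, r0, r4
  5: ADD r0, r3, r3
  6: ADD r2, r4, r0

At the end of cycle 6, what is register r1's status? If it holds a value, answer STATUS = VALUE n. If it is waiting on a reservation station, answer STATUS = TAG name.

  c1: issue MUL r4<-Mul1  regs: r0:4,r1:2,r2:6,r3:9,r4:Mul1
  c2: issue SUB r3<-Add1  regs: r0:4,r1:2,r2:6,r3:Add1,r4:Mul1
  c3: issue SUB r0<-Add2  regs: r0:Add2,r1:2,r2:6,r3:Add1,r4:Mul1
  c4: CDB Add1=2; issue ADD r2<-Add1  regs: r0:Add2,r1:2,r2:Add1,r3:2,r4:Mul1
  c5: CDB Mul1=18; issue MUL r1<-Mul1  regs: r0:Add2,r1:Mul1,r2:Add1,r3:2,r4:18
  c6: CDB Add1=4; issue ADD r0<-Add1  regs: r0:Add1,r1:Mul1,r2:4,r3:2,r4:18

STATUS = TAG Mul1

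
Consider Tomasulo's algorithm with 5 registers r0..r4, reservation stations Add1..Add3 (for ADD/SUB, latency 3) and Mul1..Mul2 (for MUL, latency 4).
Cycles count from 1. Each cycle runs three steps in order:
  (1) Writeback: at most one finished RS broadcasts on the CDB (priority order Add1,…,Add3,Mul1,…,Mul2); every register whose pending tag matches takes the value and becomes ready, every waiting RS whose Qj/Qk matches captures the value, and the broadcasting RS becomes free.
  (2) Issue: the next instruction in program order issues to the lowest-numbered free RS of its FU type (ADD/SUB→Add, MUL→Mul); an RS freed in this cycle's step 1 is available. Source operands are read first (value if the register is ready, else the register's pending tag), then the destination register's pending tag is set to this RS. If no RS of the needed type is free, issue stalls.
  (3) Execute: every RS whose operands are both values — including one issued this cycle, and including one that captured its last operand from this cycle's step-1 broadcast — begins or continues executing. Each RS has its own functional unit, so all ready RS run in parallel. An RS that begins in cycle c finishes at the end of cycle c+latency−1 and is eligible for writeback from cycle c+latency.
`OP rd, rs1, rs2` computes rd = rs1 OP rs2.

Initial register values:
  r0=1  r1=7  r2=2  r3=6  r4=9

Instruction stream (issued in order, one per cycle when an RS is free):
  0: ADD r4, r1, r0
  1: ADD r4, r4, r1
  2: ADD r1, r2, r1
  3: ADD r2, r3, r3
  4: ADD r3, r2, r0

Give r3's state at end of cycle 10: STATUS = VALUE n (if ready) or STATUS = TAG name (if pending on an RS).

cycle 1: issue ADD r4<-Add1 // r0:1,r1:7,r2:2,r3:6,r4:Add1
cycle 2: issue ADD r4<-Add2 // r0:1,r1:7,r2:2,r3:6,r4:Add2
cycle 3: issue ADD r1<-Add3 // r0:1,r1:Add3,r2:2,r3:6,r4:Add2
cycle 4: CDB Add1=8; issue ADD r2<-Add1 // r0:1,r1:Add3,r2:Add1,r3:6,r4:Add2
cycle 5: stall // r0:1,r1:Add3,r2:Add1,r3:6,r4:Add2
cycle 6: CDB Add3=9; issue ADD r3<-Add3 // r0:1,r1:9,r2:Add1,r3:Add3,r4:Add2
cycle 7: CDB Add1=12 // r0:1,r1:9,r2:12,r3:Add3,r4:Add2
cycle 8: CDB Add2=15 // r0:1,r1:9,r2:12,r3:Add3,r4:15
cycle 9: - // r0:1,r1:9,r2:12,r3:Add3,r4:15
cycle 10: CDB Add3=13 // r0:1,r1:9,r2:12,r3:13,r4:15

STATUS = VALUE 13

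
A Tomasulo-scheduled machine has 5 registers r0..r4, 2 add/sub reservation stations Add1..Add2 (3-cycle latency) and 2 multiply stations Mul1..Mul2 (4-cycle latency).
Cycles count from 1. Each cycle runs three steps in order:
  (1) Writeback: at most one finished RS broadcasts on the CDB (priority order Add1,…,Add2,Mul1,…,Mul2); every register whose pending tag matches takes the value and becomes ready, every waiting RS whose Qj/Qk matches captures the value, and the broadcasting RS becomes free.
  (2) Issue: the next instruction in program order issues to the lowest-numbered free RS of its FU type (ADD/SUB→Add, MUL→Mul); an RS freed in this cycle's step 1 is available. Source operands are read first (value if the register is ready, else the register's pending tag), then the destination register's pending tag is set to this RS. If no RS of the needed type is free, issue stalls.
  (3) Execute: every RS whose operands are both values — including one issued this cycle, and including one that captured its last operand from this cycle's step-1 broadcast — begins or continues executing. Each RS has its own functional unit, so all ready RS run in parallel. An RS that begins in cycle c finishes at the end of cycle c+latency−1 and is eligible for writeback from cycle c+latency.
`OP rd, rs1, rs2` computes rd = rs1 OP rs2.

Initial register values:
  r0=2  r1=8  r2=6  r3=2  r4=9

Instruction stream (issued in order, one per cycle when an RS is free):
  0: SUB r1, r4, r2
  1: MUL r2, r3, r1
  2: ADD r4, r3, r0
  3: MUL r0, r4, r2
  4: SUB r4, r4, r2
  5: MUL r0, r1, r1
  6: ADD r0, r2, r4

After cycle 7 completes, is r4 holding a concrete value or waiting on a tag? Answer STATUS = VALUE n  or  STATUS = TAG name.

STATUS = TAG Add1

  c1: issue SUB r1<-Add1  regs: r0:2,r1:Add1,r2:6,r3:2,r4:9
  c2: issue MUL r2<-Mul1  regs: r0:2,r1:Add1,r2:Mul1,r3:2,r4:9
  c3: issue ADD r4<-Add2  regs: r0:2,r1:Add1,r2:Mul1,r3:2,r4:Add2
  c4: CDB Add1=3; issue MUL r0<-Mul2  regs: r0:Mul2,r1:3,r2:Mul1,r3:2,r4:Add2
  c5: issue SUB r4<-Add1  regs: r0:Mul2,r1:3,r2:Mul1,r3:2,r4:Add1
  c6: CDB Add2=4; stall  regs: r0:Mul2,r1:3,r2:Mul1,r3:2,r4:Add1
  c7: stall  regs: r0:Mul2,r1:3,r2:Mul1,r3:2,r4:Add1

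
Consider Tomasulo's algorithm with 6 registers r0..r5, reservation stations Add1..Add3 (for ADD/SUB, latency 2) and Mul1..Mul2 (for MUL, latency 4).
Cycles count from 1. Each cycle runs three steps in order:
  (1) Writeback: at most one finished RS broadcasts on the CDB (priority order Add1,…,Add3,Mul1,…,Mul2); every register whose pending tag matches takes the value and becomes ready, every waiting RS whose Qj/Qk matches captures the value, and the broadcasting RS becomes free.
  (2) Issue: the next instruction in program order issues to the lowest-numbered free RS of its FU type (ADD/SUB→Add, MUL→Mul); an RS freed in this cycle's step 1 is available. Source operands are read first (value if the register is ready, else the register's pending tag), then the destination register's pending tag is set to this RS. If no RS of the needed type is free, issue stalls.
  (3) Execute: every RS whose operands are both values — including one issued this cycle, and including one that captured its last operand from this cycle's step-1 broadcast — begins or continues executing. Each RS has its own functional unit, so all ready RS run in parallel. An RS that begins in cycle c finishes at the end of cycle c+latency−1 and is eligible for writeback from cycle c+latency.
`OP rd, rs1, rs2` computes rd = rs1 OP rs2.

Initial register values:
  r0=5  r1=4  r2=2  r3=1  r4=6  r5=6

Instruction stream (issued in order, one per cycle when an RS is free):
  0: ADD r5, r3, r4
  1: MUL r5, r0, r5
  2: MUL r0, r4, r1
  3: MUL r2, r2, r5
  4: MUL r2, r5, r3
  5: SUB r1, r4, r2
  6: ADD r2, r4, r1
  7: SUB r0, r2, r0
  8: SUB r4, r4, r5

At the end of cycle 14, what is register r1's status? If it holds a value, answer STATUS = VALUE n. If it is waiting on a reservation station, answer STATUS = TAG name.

c1: issue ADD r5<-Add1 | r0:5,r1:4,r2:2,r3:1,r4:6,r5:Add1
c2: issue MUL r5<-Mul1 | r0:5,r1:4,r2:2,r3:1,r4:6,r5:Mul1
c3: CDB Add1=7; issue MUL r0<-Mul2 | r0:Mul2,r1:4,r2:2,r3:1,r4:6,r5:Mul1
c4: stall | r0:Mul2,r1:4,r2:2,r3:1,r4:6,r5:Mul1
c5: stall | r0:Mul2,r1:4,r2:2,r3:1,r4:6,r5:Mul1
c6: stall | r0:Mul2,r1:4,r2:2,r3:1,r4:6,r5:Mul1
c7: CDB Mul1=35; issue MUL r2<-Mul1 | r0:Mul2,r1:4,r2:Mul1,r3:1,r4:6,r5:35
c8: CDB Mul2=24; issue MUL r2<-Mul2 | r0:24,r1:4,r2:Mul2,r3:1,r4:6,r5:35
c9: issue SUB r1<-Add1 | r0:24,r1:Add1,r2:Mul2,r3:1,r4:6,r5:35
c10: issue ADD r2<-Add2 | r0:24,r1:Add1,r2:Add2,r3:1,r4:6,r5:35
c11: CDB Mul1=70; issue SUB r0<-Add3 | r0:Add3,r1:Add1,r2:Add2,r3:1,r4:6,r5:35
c12: CDB Mul2=35; stall | r0:Add3,r1:Add1,r2:Add2,r3:1,r4:6,r5:35
c13: stall | r0:Add3,r1:Add1,r2:Add2,r3:1,r4:6,r5:35
c14: CDB Add1=-29; issue SUB r4<-Add1 | r0:Add3,r1:-29,r2:Add2,r3:1,r4:Add1,r5:35

STATUS = VALUE -29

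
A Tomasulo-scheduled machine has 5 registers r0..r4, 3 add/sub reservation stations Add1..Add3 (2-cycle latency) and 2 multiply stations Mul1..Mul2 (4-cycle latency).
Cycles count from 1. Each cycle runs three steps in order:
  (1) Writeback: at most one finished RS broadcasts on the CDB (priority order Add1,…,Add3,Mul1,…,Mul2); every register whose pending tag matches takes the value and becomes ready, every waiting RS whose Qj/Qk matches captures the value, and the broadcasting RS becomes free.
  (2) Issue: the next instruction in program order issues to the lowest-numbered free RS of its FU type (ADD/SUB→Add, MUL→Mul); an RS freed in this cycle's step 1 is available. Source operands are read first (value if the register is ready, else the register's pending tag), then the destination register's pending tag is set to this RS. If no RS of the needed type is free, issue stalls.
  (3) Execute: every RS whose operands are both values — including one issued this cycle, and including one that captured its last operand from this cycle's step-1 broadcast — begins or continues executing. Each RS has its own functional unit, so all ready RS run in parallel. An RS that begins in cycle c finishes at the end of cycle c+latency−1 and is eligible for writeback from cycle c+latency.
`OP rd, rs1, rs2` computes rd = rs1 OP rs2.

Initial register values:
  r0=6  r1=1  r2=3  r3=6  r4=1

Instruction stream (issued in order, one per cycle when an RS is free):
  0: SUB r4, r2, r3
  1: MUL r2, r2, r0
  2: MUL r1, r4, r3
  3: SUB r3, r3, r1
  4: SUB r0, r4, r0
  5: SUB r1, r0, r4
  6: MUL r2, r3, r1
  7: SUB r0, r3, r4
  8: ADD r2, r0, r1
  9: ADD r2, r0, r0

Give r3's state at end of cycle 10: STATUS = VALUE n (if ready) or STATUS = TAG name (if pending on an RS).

cycle 1: issue SUB r4<-Add1 // r0:6,r1:1,r2:3,r3:6,r4:Add1
cycle 2: issue MUL r2<-Mul1 // r0:6,r1:1,r2:Mul1,r3:6,r4:Add1
cycle 3: CDB Add1=-3; issue MUL r1<-Mul2 // r0:6,r1:Mul2,r2:Mul1,r3:6,r4:-3
cycle 4: issue SUB r3<-Add1 // r0:6,r1:Mul2,r2:Mul1,r3:Add1,r4:-3
cycle 5: issue SUB r0<-Add2 // r0:Add2,r1:Mul2,r2:Mul1,r3:Add1,r4:-3
cycle 6: CDB Mul1=18; issue SUB r1<-Add3 // r0:Add2,r1:Add3,r2:18,r3:Add1,r4:-3
cycle 7: CDB Add2=-9; issue MUL r2<-Mul1 // r0:-9,r1:Add3,r2:Mul1,r3:Add1,r4:-3
cycle 8: CDB Mul2=-18; issue SUB r0<-Add2 // r0:Add2,r1:Add3,r2:Mul1,r3:Add1,r4:-3
cycle 9: CDB Add3=-6; issue ADD r2<-Add3 // r0:Add2,r1:-6,r2:Add3,r3:Add1,r4:-3
cycle 10: CDB Add1=24; issue ADD r2<-Add1 // r0:Add2,r1:-6,r2:Add1,r3:24,r4:-3

STATUS = VALUE 24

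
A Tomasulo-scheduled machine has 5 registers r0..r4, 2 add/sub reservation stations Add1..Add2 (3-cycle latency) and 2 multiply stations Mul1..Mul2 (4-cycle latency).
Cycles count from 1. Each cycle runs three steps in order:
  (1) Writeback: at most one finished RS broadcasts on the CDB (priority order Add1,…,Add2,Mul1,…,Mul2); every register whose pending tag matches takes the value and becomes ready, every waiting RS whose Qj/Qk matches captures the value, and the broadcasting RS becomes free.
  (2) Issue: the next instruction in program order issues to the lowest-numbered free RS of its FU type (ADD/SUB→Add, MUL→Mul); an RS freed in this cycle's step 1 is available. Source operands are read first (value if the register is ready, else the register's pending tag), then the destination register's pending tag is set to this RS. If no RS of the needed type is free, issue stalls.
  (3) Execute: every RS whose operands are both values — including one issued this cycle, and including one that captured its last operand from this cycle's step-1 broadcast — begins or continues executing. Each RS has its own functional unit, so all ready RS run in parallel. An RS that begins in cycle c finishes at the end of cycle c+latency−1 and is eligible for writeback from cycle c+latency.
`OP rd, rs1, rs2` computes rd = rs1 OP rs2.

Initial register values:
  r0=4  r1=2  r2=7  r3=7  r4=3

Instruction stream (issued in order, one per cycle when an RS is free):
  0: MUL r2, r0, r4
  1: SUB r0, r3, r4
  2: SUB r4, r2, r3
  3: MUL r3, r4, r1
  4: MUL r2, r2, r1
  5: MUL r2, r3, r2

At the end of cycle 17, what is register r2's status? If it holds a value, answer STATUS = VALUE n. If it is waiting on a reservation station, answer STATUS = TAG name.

STATUS = VALUE 240

  c1: issue MUL r2<-Mul1  regs: r0:4,r1:2,r2:Mul1,r3:7,r4:3
  c2: issue SUB r0<-Add1  regs: r0:Add1,r1:2,r2:Mul1,r3:7,r4:3
  c3: issue SUB r4<-Add2  regs: r0:Add1,r1:2,r2:Mul1,r3:7,r4:Add2
  c4: issue MUL r3<-Mul2  regs: r0:Add1,r1:2,r2:Mul1,r3:Mul2,r4:Add2
  c5: CDB Add1=4; stall  regs: r0:4,r1:2,r2:Mul1,r3:Mul2,r4:Add2
  c6: CDB Mul1=12; issue MUL r2<-Mul1  regs: r0:4,r1:2,r2:Mul1,r3:Mul2,r4:Add2
  c7: stall  regs: r0:4,r1:2,r2:Mul1,r3:Mul2,r4:Add2
  c8: stall  regs: r0:4,r1:2,r2:Mul1,r3:Mul2,r4:Add2
  c9: CDB Add2=5; stall  regs: r0:4,r1:2,r2:Mul1,r3:Mul2,r4:5
  c10: CDB Mul1=24; issue MUL r2<-Mul1  regs: r0:4,r1:2,r2:Mul1,r3:Mul2,r4:5
  c11: -  regs: r0:4,r1:2,r2:Mul1,r3:Mul2,r4:5
  c12: -  regs: r0:4,r1:2,r2:Mul1,r3:Mul2,r4:5
  c13: CDB Mul2=10  regs: r0:4,r1:2,r2:Mul1,r3:10,r4:5
  c14: -  regs: r0:4,r1:2,r2:Mul1,r3:10,r4:5
  c15: -  regs: r0:4,r1:2,r2:Mul1,r3:10,r4:5
  c16: -  regs: r0:4,r1:2,r2:Mul1,r3:10,r4:5
  c17: CDB Mul1=240  regs: r0:4,r1:2,r2:240,r3:10,r4:5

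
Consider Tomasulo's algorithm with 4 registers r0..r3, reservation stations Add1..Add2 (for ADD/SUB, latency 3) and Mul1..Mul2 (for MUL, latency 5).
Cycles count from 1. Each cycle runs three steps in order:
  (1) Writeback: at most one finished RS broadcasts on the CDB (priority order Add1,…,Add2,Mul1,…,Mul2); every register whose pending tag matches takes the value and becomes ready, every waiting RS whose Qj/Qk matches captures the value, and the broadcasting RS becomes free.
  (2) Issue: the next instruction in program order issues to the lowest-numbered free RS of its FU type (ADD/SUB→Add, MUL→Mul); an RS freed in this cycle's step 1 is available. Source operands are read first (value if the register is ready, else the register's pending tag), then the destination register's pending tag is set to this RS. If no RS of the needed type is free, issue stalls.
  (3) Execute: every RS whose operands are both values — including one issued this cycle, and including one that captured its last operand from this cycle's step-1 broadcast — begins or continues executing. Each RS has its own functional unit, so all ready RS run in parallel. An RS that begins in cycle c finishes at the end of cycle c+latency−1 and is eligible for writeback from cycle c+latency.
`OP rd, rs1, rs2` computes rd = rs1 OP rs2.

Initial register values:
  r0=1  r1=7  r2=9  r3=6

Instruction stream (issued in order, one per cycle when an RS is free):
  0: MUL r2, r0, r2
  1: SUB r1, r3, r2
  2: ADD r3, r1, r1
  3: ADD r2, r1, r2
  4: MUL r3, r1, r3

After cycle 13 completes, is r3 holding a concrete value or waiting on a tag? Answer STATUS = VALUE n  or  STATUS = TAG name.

  c1: issue MUL r2<-Mul1  regs: r0:1,r1:7,r2:Mul1,r3:6
  c2: issue SUB r1<-Add1  regs: r0:1,r1:Add1,r2:Mul1,r3:6
  c3: issue ADD r3<-Add2  regs: r0:1,r1:Add1,r2:Mul1,r3:Add2
  c4: stall  regs: r0:1,r1:Add1,r2:Mul1,r3:Add2
  c5: stall  regs: r0:1,r1:Add1,r2:Mul1,r3:Add2
  c6: CDB Mul1=9; stall  regs: r0:1,r1:Add1,r2:9,r3:Add2
  c7: stall  regs: r0:1,r1:Add1,r2:9,r3:Add2
  c8: stall  regs: r0:1,r1:Add1,r2:9,r3:Add2
  c9: CDB Add1=-3; issue ADD r2<-Add1  regs: r0:1,r1:-3,r2:Add1,r3:Add2
  c10: issue MUL r3<-Mul1  regs: r0:1,r1:-3,r2:Add1,r3:Mul1
  c11: -  regs: r0:1,r1:-3,r2:Add1,r3:Mul1
  c12: CDB Add1=6  regs: r0:1,r1:-3,r2:6,r3:Mul1
  c13: CDB Add2=-6  regs: r0:1,r1:-3,r2:6,r3:Mul1

STATUS = TAG Mul1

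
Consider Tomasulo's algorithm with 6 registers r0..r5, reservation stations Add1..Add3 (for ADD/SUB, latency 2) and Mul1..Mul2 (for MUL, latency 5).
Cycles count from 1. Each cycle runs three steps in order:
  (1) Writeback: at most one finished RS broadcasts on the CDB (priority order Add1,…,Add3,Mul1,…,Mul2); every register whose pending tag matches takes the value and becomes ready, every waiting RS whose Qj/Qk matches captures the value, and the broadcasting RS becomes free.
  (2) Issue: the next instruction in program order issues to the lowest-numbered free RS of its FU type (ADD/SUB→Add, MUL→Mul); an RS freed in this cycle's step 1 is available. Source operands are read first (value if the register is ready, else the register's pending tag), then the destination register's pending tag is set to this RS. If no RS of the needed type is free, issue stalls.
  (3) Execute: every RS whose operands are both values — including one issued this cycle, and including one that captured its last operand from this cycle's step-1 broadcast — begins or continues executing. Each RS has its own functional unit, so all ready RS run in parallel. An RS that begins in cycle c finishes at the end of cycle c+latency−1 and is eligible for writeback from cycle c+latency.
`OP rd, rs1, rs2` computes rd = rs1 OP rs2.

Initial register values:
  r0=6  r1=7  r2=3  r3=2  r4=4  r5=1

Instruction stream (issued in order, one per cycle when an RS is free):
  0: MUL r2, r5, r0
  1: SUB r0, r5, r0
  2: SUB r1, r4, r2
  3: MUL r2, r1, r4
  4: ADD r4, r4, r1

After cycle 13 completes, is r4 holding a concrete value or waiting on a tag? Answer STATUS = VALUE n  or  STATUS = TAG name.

STATUS = VALUE 2

  c1: issue MUL r2<-Mul1  regs: r0:6,r1:7,r2:Mul1,r3:2,r4:4,r5:1
  c2: issue SUB r0<-Add1  regs: r0:Add1,r1:7,r2:Mul1,r3:2,r4:4,r5:1
  c3: issue SUB r1<-Add2  regs: r0:Add1,r1:Add2,r2:Mul1,r3:2,r4:4,r5:1
  c4: CDB Add1=-5; issue MUL r2<-Mul2  regs: r0:-5,r1:Add2,r2:Mul2,r3:2,r4:4,r5:1
  c5: issue ADD r4<-Add1  regs: r0:-5,r1:Add2,r2:Mul2,r3:2,r4:Add1,r5:1
  c6: CDB Mul1=6  regs: r0:-5,r1:Add2,r2:Mul2,r3:2,r4:Add1,r5:1
  c7: -  regs: r0:-5,r1:Add2,r2:Mul2,r3:2,r4:Add1,r5:1
  c8: CDB Add2=-2  regs: r0:-5,r1:-2,r2:Mul2,r3:2,r4:Add1,r5:1
  c9: -  regs: r0:-5,r1:-2,r2:Mul2,r3:2,r4:Add1,r5:1
  c10: CDB Add1=2  regs: r0:-5,r1:-2,r2:Mul2,r3:2,r4:2,r5:1
  c11: -  regs: r0:-5,r1:-2,r2:Mul2,r3:2,r4:2,r5:1
  c12: -  regs: r0:-5,r1:-2,r2:Mul2,r3:2,r4:2,r5:1
  c13: CDB Mul2=-8  regs: r0:-5,r1:-2,r2:-8,r3:2,r4:2,r5:1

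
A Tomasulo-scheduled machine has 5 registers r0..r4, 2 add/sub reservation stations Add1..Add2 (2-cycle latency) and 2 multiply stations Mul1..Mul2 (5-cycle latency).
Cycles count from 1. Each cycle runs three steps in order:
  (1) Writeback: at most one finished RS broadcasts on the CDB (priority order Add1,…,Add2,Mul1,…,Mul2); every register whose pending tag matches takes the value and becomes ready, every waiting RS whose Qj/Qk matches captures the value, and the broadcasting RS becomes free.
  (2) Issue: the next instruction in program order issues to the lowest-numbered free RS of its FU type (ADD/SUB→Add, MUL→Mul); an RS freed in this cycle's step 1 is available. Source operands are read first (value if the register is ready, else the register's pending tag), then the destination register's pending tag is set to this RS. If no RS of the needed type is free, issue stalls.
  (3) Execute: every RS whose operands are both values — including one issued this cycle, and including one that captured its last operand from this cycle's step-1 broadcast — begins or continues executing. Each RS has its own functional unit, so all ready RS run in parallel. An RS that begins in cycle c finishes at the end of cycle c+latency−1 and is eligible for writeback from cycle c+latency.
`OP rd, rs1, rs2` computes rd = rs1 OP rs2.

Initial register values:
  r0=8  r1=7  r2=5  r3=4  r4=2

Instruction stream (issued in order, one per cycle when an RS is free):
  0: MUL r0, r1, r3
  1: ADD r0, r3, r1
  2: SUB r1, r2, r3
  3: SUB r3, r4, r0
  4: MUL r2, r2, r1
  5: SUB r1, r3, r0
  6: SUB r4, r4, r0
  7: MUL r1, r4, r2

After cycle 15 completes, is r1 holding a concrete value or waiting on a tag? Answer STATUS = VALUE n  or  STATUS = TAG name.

STATUS = VALUE -45

c1: issue MUL r0<-Mul1 | r0:Mul1,r1:7,r2:5,r3:4,r4:2
c2: issue ADD r0<-Add1 | r0:Add1,r1:7,r2:5,r3:4,r4:2
c3: issue SUB r1<-Add2 | r0:Add1,r1:Add2,r2:5,r3:4,r4:2
c4: CDB Add1=11; issue SUB r3<-Add1 | r0:11,r1:Add2,r2:5,r3:Add1,r4:2
c5: CDB Add2=1; issue MUL r2<-Mul2 | r0:11,r1:1,r2:Mul2,r3:Add1,r4:2
c6: CDB Add1=-9; issue SUB r1<-Add1 | r0:11,r1:Add1,r2:Mul2,r3:-9,r4:2
c7: CDB Mul1=28; issue SUB r4<-Add2 | r0:11,r1:Add1,r2:Mul2,r3:-9,r4:Add2
c8: CDB Add1=-20; issue MUL r1<-Mul1 | r0:11,r1:Mul1,r2:Mul2,r3:-9,r4:Add2
c9: CDB Add2=-9 | r0:11,r1:Mul1,r2:Mul2,r3:-9,r4:-9
c10: CDB Mul2=5 | r0:11,r1:Mul1,r2:5,r3:-9,r4:-9
c11: - | r0:11,r1:Mul1,r2:5,r3:-9,r4:-9
c12: - | r0:11,r1:Mul1,r2:5,r3:-9,r4:-9
c13: - | r0:11,r1:Mul1,r2:5,r3:-9,r4:-9
c14: - | r0:11,r1:Mul1,r2:5,r3:-9,r4:-9
c15: CDB Mul1=-45 | r0:11,r1:-45,r2:5,r3:-9,r4:-9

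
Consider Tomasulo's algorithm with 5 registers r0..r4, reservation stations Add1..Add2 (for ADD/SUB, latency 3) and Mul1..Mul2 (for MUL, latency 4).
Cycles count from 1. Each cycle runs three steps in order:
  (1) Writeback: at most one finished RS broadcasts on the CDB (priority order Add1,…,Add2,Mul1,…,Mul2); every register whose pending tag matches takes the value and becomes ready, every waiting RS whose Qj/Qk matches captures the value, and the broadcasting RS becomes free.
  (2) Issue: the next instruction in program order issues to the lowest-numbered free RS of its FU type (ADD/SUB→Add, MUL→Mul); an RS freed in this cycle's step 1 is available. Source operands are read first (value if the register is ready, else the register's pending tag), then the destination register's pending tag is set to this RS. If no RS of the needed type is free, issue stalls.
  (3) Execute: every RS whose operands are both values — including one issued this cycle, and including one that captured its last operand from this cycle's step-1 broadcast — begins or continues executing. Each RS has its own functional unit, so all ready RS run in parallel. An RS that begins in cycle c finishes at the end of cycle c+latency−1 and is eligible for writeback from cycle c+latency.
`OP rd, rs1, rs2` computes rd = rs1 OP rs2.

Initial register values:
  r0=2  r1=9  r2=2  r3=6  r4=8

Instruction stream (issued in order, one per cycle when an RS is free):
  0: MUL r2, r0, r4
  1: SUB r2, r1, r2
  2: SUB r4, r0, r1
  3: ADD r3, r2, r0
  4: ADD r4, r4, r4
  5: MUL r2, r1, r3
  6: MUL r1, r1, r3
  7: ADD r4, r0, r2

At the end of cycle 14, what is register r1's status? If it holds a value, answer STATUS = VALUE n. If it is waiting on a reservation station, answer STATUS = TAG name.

STATUS = TAG Mul2

c1: issue MUL r2<-Mul1 | r0:2,r1:9,r2:Mul1,r3:6,r4:8
c2: issue SUB r2<-Add1 | r0:2,r1:9,r2:Add1,r3:6,r4:8
c3: issue SUB r4<-Add2 | r0:2,r1:9,r2:Add1,r3:6,r4:Add2
c4: stall | r0:2,r1:9,r2:Add1,r3:6,r4:Add2
c5: CDB Mul1=16; stall | r0:2,r1:9,r2:Add1,r3:6,r4:Add2
c6: CDB Add2=-7; issue ADD r3<-Add2 | r0:2,r1:9,r2:Add1,r3:Add2,r4:-7
c7: stall | r0:2,r1:9,r2:Add1,r3:Add2,r4:-7
c8: CDB Add1=-7; issue ADD r4<-Add1 | r0:2,r1:9,r2:-7,r3:Add2,r4:Add1
c9: issue MUL r2<-Mul1 | r0:2,r1:9,r2:Mul1,r3:Add2,r4:Add1
c10: issue MUL r1<-Mul2 | r0:2,r1:Mul2,r2:Mul1,r3:Add2,r4:Add1
c11: CDB Add1=-14; issue ADD r4<-Add1 | r0:2,r1:Mul2,r2:Mul1,r3:Add2,r4:Add1
c12: CDB Add2=-5 | r0:2,r1:Mul2,r2:Mul1,r3:-5,r4:Add1
c13: - | r0:2,r1:Mul2,r2:Mul1,r3:-5,r4:Add1
c14: - | r0:2,r1:Mul2,r2:Mul1,r3:-5,r4:Add1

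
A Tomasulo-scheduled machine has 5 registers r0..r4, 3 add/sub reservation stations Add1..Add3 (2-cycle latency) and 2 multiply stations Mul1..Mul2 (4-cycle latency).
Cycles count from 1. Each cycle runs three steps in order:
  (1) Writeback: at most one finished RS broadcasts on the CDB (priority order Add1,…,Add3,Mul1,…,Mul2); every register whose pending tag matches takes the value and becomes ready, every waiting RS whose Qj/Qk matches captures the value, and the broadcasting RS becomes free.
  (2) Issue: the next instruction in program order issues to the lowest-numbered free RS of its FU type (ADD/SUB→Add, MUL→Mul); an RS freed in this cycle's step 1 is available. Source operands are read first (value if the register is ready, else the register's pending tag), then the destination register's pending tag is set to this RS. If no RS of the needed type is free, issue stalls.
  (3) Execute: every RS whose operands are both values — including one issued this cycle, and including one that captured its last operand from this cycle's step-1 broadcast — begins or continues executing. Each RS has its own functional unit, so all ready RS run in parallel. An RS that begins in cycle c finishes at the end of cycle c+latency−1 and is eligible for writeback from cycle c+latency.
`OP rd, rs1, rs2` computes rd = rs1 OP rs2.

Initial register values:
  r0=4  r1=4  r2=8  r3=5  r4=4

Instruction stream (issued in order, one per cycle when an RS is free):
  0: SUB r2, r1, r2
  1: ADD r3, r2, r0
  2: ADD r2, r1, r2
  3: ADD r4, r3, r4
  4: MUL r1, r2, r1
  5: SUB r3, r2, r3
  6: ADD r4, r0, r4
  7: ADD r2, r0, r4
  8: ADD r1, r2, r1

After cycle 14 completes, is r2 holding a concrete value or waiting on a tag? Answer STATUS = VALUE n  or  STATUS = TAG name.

cycle 1: issue SUB r2<-Add1 // r0:4,r1:4,r2:Add1,r3:5,r4:4
cycle 2: issue ADD r3<-Add2 // r0:4,r1:4,r2:Add1,r3:Add2,r4:4
cycle 3: CDB Add1=-4; issue ADD r2<-Add1 // r0:4,r1:4,r2:Add1,r3:Add2,r4:4
cycle 4: issue ADD r4<-Add3 // r0:4,r1:4,r2:Add1,r3:Add2,r4:Add3
cycle 5: CDB Add1=0; issue MUL r1<-Mul1 // r0:4,r1:Mul1,r2:0,r3:Add2,r4:Add3
cycle 6: CDB Add2=0; issue SUB r3<-Add1 // r0:4,r1:Mul1,r2:0,r3:Add1,r4:Add3
cycle 7: issue ADD r4<-Add2 // r0:4,r1:Mul1,r2:0,r3:Add1,r4:Add2
cycle 8: CDB Add1=0; issue ADD r2<-Add1 // r0:4,r1:Mul1,r2:Add1,r3:0,r4:Add2
cycle 9: CDB Add3=4; issue ADD r1<-Add3 // r0:4,r1:Add3,r2:Add1,r3:0,r4:Add2
cycle 10: CDB Mul1=0 // r0:4,r1:Add3,r2:Add1,r3:0,r4:Add2
cycle 11: CDB Add2=8 // r0:4,r1:Add3,r2:Add1,r3:0,r4:8
cycle 12: - // r0:4,r1:Add3,r2:Add1,r3:0,r4:8
cycle 13: CDB Add1=12 // r0:4,r1:Add3,r2:12,r3:0,r4:8
cycle 14: - // r0:4,r1:Add3,r2:12,r3:0,r4:8

STATUS = VALUE 12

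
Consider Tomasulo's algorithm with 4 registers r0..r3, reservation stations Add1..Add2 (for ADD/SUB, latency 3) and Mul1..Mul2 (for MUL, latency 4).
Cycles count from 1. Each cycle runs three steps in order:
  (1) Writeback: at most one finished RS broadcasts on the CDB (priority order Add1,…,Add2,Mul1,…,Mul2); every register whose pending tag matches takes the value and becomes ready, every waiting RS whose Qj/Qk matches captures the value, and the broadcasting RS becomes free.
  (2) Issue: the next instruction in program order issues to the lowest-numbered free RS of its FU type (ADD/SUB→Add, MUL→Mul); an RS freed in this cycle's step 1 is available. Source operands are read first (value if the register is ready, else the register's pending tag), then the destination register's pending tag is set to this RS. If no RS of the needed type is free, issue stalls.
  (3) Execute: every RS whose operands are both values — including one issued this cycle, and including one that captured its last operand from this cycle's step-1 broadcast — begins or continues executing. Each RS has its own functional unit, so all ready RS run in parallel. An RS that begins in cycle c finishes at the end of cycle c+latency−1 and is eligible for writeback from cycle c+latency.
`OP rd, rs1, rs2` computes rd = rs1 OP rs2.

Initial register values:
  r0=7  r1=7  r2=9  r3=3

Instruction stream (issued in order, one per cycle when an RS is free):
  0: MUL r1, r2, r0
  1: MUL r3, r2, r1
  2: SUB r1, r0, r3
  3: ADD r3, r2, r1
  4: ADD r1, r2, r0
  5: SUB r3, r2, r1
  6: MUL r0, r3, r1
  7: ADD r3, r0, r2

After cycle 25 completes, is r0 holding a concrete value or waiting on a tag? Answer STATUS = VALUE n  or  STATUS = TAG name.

c1: issue MUL r1<-Mul1 | r0:7,r1:Mul1,r2:9,r3:3
c2: issue MUL r3<-Mul2 | r0:7,r1:Mul1,r2:9,r3:Mul2
c3: issue SUB r1<-Add1 | r0:7,r1:Add1,r2:9,r3:Mul2
c4: issue ADD r3<-Add2 | r0:7,r1:Add1,r2:9,r3:Add2
c5: CDB Mul1=63; stall | r0:7,r1:Add1,r2:9,r3:Add2
c6: stall | r0:7,r1:Add1,r2:9,r3:Add2
c7: stall | r0:7,r1:Add1,r2:9,r3:Add2
c8: stall | r0:7,r1:Add1,r2:9,r3:Add2
c9: CDB Mul2=567; stall | r0:7,r1:Add1,r2:9,r3:Add2
c10: stall | r0:7,r1:Add1,r2:9,r3:Add2
c11: stall | r0:7,r1:Add1,r2:9,r3:Add2
c12: CDB Add1=-560; issue ADD r1<-Add1 | r0:7,r1:Add1,r2:9,r3:Add2
c13: stall | r0:7,r1:Add1,r2:9,r3:Add2
c14: stall | r0:7,r1:Add1,r2:9,r3:Add2
c15: CDB Add1=16; issue SUB r3<-Add1 | r0:7,r1:16,r2:9,r3:Add1
c16: CDB Add2=-551; issue MUL r0<-Mul1 | r0:Mul1,r1:16,r2:9,r3:Add1
c17: issue ADD r3<-Add2 | r0:Mul1,r1:16,r2:9,r3:Add2
c18: CDB Add1=-7 | r0:Mul1,r1:16,r2:9,r3:Add2
c19: - | r0:Mul1,r1:16,r2:9,r3:Add2
c20: - | r0:Mul1,r1:16,r2:9,r3:Add2
c21: - | r0:Mul1,r1:16,r2:9,r3:Add2
c22: CDB Mul1=-112 | r0:-112,r1:16,r2:9,r3:Add2
c23: - | r0:-112,r1:16,r2:9,r3:Add2
c24: - | r0:-112,r1:16,r2:9,r3:Add2
c25: CDB Add2=-103 | r0:-112,r1:16,r2:9,r3:-103

STATUS = VALUE -112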